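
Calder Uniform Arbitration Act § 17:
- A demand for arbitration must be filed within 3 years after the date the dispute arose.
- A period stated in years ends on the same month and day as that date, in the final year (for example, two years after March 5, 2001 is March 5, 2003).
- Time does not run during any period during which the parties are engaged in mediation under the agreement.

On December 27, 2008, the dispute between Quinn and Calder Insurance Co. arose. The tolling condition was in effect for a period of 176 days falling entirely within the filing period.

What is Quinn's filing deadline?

3 years after December 27, 2008 is December 27, 2011.
Tolling adds 176 days: December 27, 2011 + 176 days = June 20, 2012.

June 20, 2012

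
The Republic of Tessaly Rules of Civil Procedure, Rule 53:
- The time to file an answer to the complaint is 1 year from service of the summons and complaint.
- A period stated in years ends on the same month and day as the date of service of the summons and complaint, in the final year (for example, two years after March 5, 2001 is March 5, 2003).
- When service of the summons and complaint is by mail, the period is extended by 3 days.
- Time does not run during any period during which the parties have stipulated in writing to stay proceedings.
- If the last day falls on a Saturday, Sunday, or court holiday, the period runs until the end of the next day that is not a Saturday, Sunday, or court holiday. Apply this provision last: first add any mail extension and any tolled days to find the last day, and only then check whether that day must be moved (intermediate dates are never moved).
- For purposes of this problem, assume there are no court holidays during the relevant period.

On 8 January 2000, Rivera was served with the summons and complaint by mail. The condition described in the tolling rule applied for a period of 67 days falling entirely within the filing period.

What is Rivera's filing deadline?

1 year after 8 January 2000 is January 8, 2001.
Service was by mail, adding 3 days: January 8, 2001 + 3 days = January 11, 2001.
Tolling adds 67 days: January 11, 2001 + 67 days = March 19, 2001.
March 19, 2001 is a Monday and not a court holiday, so no extension applies.

March 19, 2001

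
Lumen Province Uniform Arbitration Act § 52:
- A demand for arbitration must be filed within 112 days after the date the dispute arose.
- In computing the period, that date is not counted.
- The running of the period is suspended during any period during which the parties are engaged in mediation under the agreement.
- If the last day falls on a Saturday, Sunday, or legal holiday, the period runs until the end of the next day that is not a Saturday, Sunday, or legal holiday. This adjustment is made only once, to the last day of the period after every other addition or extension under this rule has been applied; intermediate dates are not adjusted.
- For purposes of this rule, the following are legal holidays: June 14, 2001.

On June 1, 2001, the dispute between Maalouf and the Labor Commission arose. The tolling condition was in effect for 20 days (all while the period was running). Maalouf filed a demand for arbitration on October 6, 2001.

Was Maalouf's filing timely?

112 days after June 1, 2001 is September 21, 2001.
Tolling adds 20 days: September 21, 2001 + 20 days = October 11, 2001.
October 11, 2001 is a Thursday and not a legal holiday, so no extension applies.
The deadline is October 11, 2001; the filing on October 6, 2001 is on or before that date.

Yes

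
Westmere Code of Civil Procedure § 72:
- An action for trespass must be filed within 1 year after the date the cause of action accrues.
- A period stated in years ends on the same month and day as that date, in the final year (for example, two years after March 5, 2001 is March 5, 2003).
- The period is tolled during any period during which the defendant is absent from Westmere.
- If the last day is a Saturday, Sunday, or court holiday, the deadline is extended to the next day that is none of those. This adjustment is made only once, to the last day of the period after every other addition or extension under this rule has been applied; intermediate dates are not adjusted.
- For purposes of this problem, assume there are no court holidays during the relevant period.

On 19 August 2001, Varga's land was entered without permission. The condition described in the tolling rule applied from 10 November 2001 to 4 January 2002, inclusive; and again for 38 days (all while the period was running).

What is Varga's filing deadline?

1 year after 19 August 2001 is August 19, 2002.
From November 10, 2001 through January 4, 2002 inclusive is 56 days; tolling adds 56 days: August 19, 2002 + 56 days = October 14, 2002.
Tolling adds 38 days: October 14, 2002 + 38 days = November 21, 2002.
November 21, 2002 is a Thursday and not a court holiday, so no extension applies.

November 21, 2002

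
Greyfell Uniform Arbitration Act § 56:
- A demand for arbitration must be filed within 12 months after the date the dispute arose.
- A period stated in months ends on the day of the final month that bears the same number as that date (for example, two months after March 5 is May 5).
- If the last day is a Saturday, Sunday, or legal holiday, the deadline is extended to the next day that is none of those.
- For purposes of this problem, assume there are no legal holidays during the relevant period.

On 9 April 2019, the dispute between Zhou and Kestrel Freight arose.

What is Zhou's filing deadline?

April 9, 2020

12 months after 9 April 2019 is April 9, 2020.
April 9, 2020 is a Thursday and not a legal holiday, so no extension applies.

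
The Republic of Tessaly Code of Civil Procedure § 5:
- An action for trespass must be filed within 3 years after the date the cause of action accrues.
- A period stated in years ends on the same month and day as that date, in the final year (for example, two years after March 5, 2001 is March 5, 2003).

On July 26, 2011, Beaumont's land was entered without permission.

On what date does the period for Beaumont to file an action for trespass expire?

3 years after July 26, 2011 is July 26, 2014.

July 26, 2014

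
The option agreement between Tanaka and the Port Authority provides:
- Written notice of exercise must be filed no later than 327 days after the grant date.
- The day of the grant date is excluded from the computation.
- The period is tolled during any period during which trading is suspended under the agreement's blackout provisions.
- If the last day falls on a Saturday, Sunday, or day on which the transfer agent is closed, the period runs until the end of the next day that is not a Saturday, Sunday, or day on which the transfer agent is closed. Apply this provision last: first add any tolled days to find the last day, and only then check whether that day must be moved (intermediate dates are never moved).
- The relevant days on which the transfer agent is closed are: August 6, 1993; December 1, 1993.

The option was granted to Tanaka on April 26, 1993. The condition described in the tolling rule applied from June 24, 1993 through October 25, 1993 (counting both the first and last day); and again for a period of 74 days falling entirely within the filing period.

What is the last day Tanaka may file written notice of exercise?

October 3, 1994

327 days after April 26, 1993 is March 19, 1994.
From June 24, 1993 through October 25, 1993 inclusive is 124 days; tolling adds 124 days: March 19, 1994 + 124 days = July 21, 1994.
Tolling adds 74 days: July 21, 1994 + 74 days = October 3, 1994.
October 3, 1994 is a Monday and not a day on which the transfer agent is closed, so no extension applies.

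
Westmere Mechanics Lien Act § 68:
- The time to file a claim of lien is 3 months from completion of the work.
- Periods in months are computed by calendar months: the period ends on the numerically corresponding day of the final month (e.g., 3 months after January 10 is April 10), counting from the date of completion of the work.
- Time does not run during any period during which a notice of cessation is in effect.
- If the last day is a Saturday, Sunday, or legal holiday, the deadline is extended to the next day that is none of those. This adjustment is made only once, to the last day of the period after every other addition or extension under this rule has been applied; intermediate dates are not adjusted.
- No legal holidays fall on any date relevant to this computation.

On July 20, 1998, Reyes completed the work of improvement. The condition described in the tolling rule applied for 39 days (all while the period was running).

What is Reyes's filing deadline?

November 30, 1998

3 months after July 20, 1998 is October 20, 1998.
Tolling adds 39 days: October 20, 1998 + 39 days = November 28, 1998.
November 28, 1998 is Saturday; November 29, 1998 is Sunday. The next qualifying day is November 30, 1998.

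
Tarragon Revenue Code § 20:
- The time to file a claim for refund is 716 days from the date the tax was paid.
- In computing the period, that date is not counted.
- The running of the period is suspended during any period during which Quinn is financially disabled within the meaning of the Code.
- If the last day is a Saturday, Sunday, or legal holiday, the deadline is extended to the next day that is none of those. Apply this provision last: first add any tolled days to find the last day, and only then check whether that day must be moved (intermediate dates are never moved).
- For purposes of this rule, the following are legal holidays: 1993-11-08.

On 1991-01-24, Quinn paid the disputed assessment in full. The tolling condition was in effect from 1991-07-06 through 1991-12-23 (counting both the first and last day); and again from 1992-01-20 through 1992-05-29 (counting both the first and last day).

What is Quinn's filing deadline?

November 9, 1993

716 days after 1991-01-24 is January 9, 1993.
From July 6, 1991 through December 23, 1991 inclusive is 171 days; tolling adds 171 days: January 9, 1993 + 171 days = June 29, 1993.
From January 20, 1992 through May 29, 1992 inclusive is 131 days; tolling adds 131 days: June 29, 1993 + 131 days = November 7, 1993.
November 7, 1993 is Sunday; November 8, 1993 is a listed holiday. The next qualifying day is November 9, 1993.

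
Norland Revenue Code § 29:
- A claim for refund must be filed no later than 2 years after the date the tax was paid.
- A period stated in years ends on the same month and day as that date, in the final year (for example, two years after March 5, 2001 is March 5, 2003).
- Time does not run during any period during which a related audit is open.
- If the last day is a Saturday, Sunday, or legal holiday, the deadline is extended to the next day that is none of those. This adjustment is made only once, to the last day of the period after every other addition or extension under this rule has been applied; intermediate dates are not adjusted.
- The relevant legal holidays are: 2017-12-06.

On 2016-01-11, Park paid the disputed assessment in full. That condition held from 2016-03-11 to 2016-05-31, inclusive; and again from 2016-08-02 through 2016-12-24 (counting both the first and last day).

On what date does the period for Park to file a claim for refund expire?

2 years after 2016-01-11 is January 11, 2018.
From March 11, 2016 through May 31, 2016 inclusive is 82 days; tolling adds 82 days: January 11, 2018 + 82 days = April 3, 2018.
From August 2, 2016 through December 24, 2016 inclusive is 145 days; tolling adds 145 days: April 3, 2018 + 145 days = August 26, 2018.
August 26, 2018 is Sunday. The next qualifying day is August 27, 2018.

August 27, 2018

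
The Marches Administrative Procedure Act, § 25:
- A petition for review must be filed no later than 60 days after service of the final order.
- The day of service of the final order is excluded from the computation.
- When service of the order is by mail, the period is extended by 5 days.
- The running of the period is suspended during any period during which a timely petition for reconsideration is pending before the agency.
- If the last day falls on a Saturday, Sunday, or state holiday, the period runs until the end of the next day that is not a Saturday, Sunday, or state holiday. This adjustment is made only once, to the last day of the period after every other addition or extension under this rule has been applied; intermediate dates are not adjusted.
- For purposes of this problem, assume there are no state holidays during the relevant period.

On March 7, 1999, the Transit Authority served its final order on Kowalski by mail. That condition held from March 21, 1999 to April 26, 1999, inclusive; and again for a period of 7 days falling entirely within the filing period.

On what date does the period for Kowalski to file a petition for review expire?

June 24, 1999

60 days after March 7, 1999 is May 6, 1999.
Service was by mail, adding 5 days: May 6, 1999 + 5 days = May 11, 1999.
From March 21, 1999 through April 26, 1999 inclusive is 37 days; tolling adds 37 days: May 11, 1999 + 37 days = June 17, 1999.
Tolling adds 7 days: June 17, 1999 + 7 days = June 24, 1999.
June 24, 1999 is a Thursday and not a state holiday, so no extension applies.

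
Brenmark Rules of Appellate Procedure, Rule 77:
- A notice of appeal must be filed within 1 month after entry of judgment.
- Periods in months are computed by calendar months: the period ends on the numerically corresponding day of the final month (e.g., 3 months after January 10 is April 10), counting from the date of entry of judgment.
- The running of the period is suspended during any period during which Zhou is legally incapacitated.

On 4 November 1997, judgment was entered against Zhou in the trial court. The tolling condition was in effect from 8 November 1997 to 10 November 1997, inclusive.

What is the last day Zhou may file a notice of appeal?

December 7, 1997

1 month after 4 November 1997 is December 4, 1997.
From November 8, 1997 through November 10, 1997 inclusive is 3 days; tolling adds 3 days: December 4, 1997 + 3 days = December 7, 1997.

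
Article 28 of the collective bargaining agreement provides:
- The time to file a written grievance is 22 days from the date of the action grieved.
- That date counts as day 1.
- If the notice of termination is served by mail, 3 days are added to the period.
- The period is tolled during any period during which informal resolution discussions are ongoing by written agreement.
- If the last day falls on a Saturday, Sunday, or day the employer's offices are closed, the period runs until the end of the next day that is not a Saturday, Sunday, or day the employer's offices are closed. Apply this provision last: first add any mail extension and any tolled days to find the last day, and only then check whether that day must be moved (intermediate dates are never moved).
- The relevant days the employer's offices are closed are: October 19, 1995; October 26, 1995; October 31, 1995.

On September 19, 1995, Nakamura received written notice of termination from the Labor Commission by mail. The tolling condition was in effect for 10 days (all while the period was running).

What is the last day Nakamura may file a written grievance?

Counting September 19, 1995 as day 1, day 22 is October 10, 1995.
Service was by mail, adding 3 days: October 10, 1995 + 3 days = October 13, 1995.
Tolling adds 10 days: October 13, 1995 + 10 days = October 23, 1995.
October 23, 1995 is a Monday and not a day the employer's offices are closed, so no extension applies.

October 23, 1995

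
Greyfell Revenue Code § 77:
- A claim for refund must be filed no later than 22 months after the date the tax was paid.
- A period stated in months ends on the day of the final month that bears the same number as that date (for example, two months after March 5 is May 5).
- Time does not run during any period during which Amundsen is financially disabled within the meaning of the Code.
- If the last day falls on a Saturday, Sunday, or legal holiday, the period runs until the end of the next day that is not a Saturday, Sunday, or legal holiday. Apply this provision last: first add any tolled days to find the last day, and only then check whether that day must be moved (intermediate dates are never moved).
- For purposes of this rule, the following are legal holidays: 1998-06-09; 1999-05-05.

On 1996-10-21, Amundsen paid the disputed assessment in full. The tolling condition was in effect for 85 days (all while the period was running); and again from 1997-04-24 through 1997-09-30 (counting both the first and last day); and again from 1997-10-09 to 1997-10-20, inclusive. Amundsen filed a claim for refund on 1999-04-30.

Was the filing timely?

Yes

22 months after 1996-10-21 is August 21, 1998.
Tolling adds 85 days: August 21, 1998 + 85 days = November 14, 1998.
From April 24, 1997 through September 30, 1997 inclusive is 160 days; tolling adds 160 days: November 14, 1998 + 160 days = April 23, 1999.
From October 9, 1997 through October 20, 1997 inclusive is 12 days; tolling adds 12 days: April 23, 1999 + 12 days = May 5, 1999.
May 5, 1999 is a listed holiday. The next qualifying day is May 6, 1999.
The deadline is May 6, 1999; the filing on April 30, 1999 is on or before that date.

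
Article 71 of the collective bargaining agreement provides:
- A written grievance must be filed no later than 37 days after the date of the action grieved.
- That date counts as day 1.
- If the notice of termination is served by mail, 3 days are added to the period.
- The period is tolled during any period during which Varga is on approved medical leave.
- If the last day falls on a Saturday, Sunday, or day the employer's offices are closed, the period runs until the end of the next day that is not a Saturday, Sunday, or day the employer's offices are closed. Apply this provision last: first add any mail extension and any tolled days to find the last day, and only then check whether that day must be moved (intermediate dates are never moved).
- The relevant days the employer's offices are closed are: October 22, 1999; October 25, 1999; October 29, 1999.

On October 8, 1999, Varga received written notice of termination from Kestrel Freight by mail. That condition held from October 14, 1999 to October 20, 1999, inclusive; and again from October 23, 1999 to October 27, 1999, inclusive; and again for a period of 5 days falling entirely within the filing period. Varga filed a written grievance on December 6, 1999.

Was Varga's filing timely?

No

Counting October 8, 1999 as day 1, day 37 is November 13, 1999.
Service was by mail, adding 3 days: November 13, 1999 + 3 days = November 16, 1999.
From October 14, 1999 through October 20, 1999 inclusive is 7 days; tolling adds 7 days: November 16, 1999 + 7 days = November 23, 1999.
From October 23, 1999 through October 27, 1999 inclusive is 5 days; tolling adds 5 days: November 23, 1999 + 5 days = November 28, 1999.
Tolling adds 5 days: November 28, 1999 + 5 days = December 3, 1999.
December 3, 1999 is a Friday and not a day the employer's offices are closed, so no extension applies.
The deadline is December 3, 1999; the filing on December 6, 1999 is after that date.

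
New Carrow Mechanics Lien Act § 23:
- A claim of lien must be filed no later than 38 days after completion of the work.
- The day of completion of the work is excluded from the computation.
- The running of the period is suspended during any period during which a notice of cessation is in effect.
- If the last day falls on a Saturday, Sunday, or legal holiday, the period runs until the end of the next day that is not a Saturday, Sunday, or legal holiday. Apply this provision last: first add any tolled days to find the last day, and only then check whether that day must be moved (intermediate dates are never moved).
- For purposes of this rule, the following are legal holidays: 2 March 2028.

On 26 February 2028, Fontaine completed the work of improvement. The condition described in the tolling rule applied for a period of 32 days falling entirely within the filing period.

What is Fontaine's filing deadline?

38 days after 26 February 2028 is April 4, 2028.
Tolling adds 32 days: April 4, 2028 + 32 days = May 6, 2028.
May 6, 2028 is Saturday; May 7, 2028 is Sunday. The next qualifying day is May 8, 2028.

May 8, 2028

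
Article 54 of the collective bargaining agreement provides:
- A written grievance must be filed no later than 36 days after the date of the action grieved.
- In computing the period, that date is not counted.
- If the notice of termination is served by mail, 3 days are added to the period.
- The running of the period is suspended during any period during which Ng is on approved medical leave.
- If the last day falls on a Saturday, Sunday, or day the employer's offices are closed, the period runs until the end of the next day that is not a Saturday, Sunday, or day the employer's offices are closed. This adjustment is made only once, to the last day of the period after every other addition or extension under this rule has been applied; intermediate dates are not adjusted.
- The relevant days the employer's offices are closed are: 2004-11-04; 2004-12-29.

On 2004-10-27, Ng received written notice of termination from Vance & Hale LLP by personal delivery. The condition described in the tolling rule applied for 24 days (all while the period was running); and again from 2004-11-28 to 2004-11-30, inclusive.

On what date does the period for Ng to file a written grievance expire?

36 days after 2004-10-27 is December 2, 2004.
Service was not by mail, so no mail extension applies.
Tolling adds 24 days: December 2, 2004 + 24 days = December 26, 2004.
From November 28, 2004 through November 30, 2004 inclusive is 3 days; tolling adds 3 days: December 26, 2004 + 3 days = December 29, 2004.
December 29, 2004 is a listed holiday. The next qualifying day is December 30, 2004.

December 30, 2004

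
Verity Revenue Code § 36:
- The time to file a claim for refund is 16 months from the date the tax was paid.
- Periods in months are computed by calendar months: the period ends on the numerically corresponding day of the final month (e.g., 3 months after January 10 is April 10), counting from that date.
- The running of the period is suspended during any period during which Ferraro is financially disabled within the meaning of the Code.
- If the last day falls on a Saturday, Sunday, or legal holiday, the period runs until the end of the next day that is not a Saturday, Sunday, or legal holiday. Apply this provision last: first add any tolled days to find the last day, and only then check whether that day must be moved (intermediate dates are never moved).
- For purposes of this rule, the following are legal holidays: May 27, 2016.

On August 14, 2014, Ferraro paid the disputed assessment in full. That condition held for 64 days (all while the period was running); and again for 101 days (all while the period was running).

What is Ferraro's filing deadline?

May 30, 2016

16 months after August 14, 2014 is December 14, 2015.
Tolling adds 64 days: December 14, 2015 + 64 days = February 16, 2016.
Tolling adds 101 days: February 16, 2016 + 101 days = May 27, 2016.
May 27, 2016 is a listed holiday; May 28, 2016 is Saturday; May 29, 2016 is Sunday. The next qualifying day is May 30, 2016.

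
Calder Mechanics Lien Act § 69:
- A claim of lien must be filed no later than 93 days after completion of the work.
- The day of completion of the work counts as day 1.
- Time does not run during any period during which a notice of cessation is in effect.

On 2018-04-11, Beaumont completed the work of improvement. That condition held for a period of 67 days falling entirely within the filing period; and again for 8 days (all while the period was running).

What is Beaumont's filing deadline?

September 25, 2018

Counting 2018-04-11 as day 1, day 93 is July 12, 2018.
Tolling adds 67 days: July 12, 2018 + 67 days = September 17, 2018.
Tolling adds 8 days: September 17, 2018 + 8 days = September 25, 2018.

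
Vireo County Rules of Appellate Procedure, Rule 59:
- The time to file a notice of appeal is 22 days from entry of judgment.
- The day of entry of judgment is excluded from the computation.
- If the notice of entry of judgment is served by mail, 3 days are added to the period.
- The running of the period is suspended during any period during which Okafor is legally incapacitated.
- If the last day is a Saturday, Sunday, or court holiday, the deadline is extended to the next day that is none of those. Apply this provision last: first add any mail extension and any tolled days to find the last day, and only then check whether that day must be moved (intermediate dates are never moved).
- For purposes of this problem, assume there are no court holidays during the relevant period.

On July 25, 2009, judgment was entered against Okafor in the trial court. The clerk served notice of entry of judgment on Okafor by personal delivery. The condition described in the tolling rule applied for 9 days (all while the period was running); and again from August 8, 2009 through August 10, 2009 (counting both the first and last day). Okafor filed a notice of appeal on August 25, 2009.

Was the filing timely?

22 days after July 25, 2009 is August 16, 2009.
Service was not by mail, so no mail extension applies.
Tolling adds 9 days: August 16, 2009 + 9 days = August 25, 2009.
From August 8, 2009 through August 10, 2009 inclusive is 3 days; tolling adds 3 days: August 25, 2009 + 3 days = August 28, 2009.
August 28, 2009 is a Friday and not a court holiday, so no extension applies.
The deadline is August 28, 2009; the filing on August 25, 2009 is on or before that date.

Yes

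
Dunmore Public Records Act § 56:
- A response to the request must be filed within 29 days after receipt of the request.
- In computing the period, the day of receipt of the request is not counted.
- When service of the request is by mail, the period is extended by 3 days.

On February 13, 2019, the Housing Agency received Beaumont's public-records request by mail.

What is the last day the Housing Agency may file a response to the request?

March 17, 2019

29 days after February 13, 2019 is March 14, 2019.
Service was by mail, adding 3 days: March 14, 2019 + 3 days = March 17, 2019.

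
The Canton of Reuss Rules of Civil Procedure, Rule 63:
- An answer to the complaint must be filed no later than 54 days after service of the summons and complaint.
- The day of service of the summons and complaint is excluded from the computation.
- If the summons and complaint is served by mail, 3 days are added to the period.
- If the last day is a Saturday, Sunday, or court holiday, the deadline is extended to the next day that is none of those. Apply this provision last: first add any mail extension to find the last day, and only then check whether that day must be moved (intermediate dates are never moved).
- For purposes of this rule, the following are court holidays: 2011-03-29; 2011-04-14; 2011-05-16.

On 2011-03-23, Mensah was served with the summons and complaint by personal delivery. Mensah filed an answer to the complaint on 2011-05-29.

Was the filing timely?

No

54 days after 2011-03-23 is May 16, 2011.
Service was not by mail, so no mail extension applies.
May 16, 2011 is a listed holiday. The next qualifying day is May 17, 2011.
The deadline is May 17, 2011; the filing on May 29, 2011 is after that date.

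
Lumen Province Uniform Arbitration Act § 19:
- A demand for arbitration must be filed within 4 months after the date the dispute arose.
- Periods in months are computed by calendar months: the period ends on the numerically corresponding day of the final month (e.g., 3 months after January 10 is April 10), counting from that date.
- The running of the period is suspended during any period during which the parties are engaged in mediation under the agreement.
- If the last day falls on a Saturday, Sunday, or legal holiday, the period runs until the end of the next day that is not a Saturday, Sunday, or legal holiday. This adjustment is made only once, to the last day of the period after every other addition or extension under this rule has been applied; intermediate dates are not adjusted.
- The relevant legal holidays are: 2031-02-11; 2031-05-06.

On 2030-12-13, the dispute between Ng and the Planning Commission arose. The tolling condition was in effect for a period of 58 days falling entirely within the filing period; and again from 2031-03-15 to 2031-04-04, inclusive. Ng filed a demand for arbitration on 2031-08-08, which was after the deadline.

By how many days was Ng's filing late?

38 days

4 months after 2030-12-13 is April 13, 2031.
Tolling adds 58 days: April 13, 2031 + 58 days = June 10, 2031.
From March 15, 2031 through April 4, 2031 inclusive is 21 days; tolling adds 21 days: June 10, 2031 + 21 days = July 1, 2031.
July 1, 2031 is a Tuesday and not a legal holiday, so no extension applies.
The deadline is July 1, 2031; from July 1, 2031 to August 8, 2031 is 38 days.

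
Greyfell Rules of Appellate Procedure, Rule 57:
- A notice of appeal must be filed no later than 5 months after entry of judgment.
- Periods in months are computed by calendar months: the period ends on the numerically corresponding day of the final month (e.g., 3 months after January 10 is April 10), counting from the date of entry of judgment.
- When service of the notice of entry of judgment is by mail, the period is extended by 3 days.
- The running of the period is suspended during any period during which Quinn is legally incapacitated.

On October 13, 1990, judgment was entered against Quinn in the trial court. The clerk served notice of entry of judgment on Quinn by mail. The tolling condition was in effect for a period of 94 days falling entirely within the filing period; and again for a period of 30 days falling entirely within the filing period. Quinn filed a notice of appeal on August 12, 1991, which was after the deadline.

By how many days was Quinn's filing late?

5 months after October 13, 1990 is March 13, 1991.
Service was by mail, adding 3 days: March 13, 1991 + 3 days = March 16, 1991.
Tolling adds 94 days: March 16, 1991 + 94 days = June 18, 1991.
Tolling adds 30 days: June 18, 1991 + 30 days = July 18, 1991.
The deadline is July 18, 1991; from July 18, 1991 to August 12, 1991 is 25 days.

25 days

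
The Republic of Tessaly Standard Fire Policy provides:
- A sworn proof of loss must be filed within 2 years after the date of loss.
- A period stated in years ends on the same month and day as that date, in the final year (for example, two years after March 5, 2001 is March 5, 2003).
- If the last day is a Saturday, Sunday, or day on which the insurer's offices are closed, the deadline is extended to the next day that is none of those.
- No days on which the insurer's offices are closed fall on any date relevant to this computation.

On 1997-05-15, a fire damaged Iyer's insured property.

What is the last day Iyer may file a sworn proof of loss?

2 years after 1997-05-15 is May 15, 1999.
May 15, 1999 is Saturday; May 16, 1999 is Sunday. The next qualifying day is May 17, 1999.

May 17, 1999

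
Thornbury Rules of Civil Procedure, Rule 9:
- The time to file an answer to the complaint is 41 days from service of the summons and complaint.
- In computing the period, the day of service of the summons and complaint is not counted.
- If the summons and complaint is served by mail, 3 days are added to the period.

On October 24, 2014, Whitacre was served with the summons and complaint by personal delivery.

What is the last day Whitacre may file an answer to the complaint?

December 4, 2014

41 days after October 24, 2014 is December 4, 2014.
Service was not by mail, so no mail extension applies.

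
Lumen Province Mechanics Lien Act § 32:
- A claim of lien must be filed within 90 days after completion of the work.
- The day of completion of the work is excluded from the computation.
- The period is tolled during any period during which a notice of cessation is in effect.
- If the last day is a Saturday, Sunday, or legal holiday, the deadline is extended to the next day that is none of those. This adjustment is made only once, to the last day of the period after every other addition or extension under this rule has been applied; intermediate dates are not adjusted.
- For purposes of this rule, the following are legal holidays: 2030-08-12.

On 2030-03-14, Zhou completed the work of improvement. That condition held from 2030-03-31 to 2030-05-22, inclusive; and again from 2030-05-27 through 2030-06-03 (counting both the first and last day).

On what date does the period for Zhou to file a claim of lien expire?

90 days after 2030-03-14 is June 12, 2030.
From March 31, 2030 through May 22, 2030 inclusive is 53 days; tolling adds 53 days: June 12, 2030 + 53 days = August 4, 2030.
From May 27, 2030 through June 3, 2030 inclusive is 8 days; tolling adds 8 days: August 4, 2030 + 8 days = August 12, 2030.
August 12, 2030 is a listed holiday. The next qualifying day is August 13, 2030.

August 13, 2030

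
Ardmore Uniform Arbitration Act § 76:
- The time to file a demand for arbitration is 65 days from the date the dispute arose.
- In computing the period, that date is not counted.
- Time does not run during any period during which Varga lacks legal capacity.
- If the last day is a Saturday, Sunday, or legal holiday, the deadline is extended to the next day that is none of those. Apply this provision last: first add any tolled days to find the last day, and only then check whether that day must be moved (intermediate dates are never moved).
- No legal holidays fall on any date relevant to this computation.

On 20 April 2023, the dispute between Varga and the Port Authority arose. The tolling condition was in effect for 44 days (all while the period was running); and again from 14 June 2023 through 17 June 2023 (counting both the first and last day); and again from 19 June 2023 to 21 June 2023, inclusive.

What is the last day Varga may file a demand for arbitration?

August 14, 2023

65 days after 20 April 2023 is June 24, 2023.
Tolling adds 44 days: June 24, 2023 + 44 days = August 7, 2023.
From June 14, 2023 through June 17, 2023 inclusive is 4 days; tolling adds 4 days: August 7, 2023 + 4 days = August 11, 2023.
From June 19, 2023 through June 21, 2023 inclusive is 3 days; tolling adds 3 days: August 11, 2023 + 3 days = August 14, 2023.
August 14, 2023 is a Monday and not a legal holiday, so no extension applies.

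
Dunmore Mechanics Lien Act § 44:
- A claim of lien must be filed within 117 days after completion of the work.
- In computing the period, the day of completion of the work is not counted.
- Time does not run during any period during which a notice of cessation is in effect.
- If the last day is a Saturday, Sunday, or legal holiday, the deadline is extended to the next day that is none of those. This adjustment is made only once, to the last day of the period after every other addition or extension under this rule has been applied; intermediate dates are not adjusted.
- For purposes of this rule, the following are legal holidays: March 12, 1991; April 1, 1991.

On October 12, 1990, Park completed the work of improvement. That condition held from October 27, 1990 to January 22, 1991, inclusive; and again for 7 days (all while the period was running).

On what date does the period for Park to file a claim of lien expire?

117 days after October 12, 1990 is February 6, 1991.
From October 27, 1990 through January 22, 1991 inclusive is 88 days; tolling adds 88 days: February 6, 1991 + 88 days = May 5, 1991.
Tolling adds 7 days: May 5, 1991 + 7 days = May 12, 1991.
May 12, 1991 is Sunday. The next qualifying day is May 13, 1991.

May 13, 1991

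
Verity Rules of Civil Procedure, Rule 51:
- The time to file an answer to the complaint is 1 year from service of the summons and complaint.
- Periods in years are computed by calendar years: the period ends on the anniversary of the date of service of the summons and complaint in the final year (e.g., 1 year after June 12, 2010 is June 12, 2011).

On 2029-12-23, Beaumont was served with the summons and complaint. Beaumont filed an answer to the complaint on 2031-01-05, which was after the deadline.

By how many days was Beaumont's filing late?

13 days

1 year after 2029-12-23 is December 23, 2030.
The deadline is December 23, 2030; from December 23, 2030 to January 5, 2031 is 13 days.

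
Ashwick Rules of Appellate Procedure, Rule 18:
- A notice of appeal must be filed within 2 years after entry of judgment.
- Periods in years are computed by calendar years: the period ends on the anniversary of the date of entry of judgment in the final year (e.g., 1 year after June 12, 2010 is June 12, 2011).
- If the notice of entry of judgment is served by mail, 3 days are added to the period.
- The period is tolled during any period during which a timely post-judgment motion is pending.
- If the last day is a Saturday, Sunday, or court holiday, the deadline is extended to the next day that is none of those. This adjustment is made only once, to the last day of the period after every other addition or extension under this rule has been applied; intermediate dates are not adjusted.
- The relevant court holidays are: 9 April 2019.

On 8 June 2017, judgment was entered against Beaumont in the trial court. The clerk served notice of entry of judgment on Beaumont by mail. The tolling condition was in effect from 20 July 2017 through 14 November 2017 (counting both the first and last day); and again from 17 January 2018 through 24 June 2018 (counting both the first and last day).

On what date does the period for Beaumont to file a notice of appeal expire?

2 years after 8 June 2017 is June 8, 2019.
Service was by mail, adding 3 days: June 8, 2019 + 3 days = June 11, 2019.
From July 20, 2017 through November 14, 2017 inclusive is 118 days; tolling adds 118 days: June 11, 2019 + 118 days = October 7, 2019.
From January 17, 2018 through June 24, 2018 inclusive is 159 days; tolling adds 159 days: October 7, 2019 + 159 days = March 14, 2020.
March 14, 2020 is Saturday; March 15, 2020 is Sunday. The next qualifying day is March 16, 2020.

March 16, 2020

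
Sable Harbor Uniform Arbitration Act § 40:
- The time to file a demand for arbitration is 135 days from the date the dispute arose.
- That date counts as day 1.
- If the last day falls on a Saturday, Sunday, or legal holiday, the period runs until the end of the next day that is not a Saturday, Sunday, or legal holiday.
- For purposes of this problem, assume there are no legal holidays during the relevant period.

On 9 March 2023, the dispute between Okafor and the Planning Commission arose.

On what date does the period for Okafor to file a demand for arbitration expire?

July 21, 2023

Counting 9 March 2023 as day 1, day 135 is July 21, 2023.
July 21, 2023 is a Friday and not a legal holiday, so no extension applies.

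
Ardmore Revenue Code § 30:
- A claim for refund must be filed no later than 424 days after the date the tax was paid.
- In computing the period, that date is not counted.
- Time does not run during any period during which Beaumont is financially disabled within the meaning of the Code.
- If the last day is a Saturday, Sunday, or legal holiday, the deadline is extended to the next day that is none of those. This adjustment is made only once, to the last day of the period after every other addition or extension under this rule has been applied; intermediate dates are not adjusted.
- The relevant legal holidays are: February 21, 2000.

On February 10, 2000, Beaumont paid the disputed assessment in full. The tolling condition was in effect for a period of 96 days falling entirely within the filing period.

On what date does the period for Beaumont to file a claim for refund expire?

July 16, 2001

424 days after February 10, 2000 is April 9, 2001.
Tolling adds 96 days: April 9, 2001 + 96 days = July 14, 2001.
July 14, 2001 is Saturday; July 15, 2001 is Sunday. The next qualifying day is July 16, 2001.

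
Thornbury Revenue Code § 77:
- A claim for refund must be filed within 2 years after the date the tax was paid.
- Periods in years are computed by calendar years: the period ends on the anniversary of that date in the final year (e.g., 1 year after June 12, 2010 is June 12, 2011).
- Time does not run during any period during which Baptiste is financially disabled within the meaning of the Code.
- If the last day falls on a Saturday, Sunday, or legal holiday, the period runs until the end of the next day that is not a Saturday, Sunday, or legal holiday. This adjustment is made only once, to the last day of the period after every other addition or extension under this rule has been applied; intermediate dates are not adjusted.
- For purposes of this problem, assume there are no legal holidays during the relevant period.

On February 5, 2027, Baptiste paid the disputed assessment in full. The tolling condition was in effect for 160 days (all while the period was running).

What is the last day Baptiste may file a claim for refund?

2 years after February 5, 2027 is February 5, 2029.
Tolling adds 160 days: February 5, 2029 + 160 days = July 15, 2029.
July 15, 2029 is Sunday. The next qualifying day is July 16, 2029.

July 16, 2029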